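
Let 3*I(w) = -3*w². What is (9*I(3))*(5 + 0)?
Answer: -405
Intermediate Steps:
I(w) = -w² (I(w) = (-3*w²)/3 = -w²)
(9*I(3))*(5 + 0) = (9*(-1*3²))*(5 + 0) = (9*(-1*9))*5 = (9*(-9))*5 = -81*5 = -405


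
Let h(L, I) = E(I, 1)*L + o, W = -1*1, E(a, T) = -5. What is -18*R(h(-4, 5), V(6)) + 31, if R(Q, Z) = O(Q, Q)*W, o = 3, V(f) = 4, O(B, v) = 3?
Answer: 85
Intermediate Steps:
W = -1
h(L, I) = 3 - 5*L (h(L, I) = -5*L + 3 = 3 - 5*L)
R(Q, Z) = -3 (R(Q, Z) = 3*(-1) = -3)
-18*R(h(-4, 5), V(6)) + 31 = -18*(-3) + 31 = 54 + 31 = 85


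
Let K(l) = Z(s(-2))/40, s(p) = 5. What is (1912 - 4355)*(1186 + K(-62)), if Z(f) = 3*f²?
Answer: -23215829/8 ≈ -2.9020e+6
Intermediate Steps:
K(l) = 15/8 (K(l) = (3*5²)/40 = (3*25)*(1/40) = 75*(1/40) = 15/8)
(1912 - 4355)*(1186 + K(-62)) = (1912 - 4355)*(1186 + 15/8) = -2443*9503/8 = -23215829/8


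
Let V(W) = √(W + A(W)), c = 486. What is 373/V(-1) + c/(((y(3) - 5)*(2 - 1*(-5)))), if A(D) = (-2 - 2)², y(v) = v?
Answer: -243/7 + 373*√15/15 ≈ 61.594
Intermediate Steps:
A(D) = 16 (A(D) = (-4)² = 16)
V(W) = √(16 + W) (V(W) = √(W + 16) = √(16 + W))
373/V(-1) + c/(((y(3) - 5)*(2 - 1*(-5)))) = 373/(√(16 - 1)) + 486/(((3 - 5)*(2 - 1*(-5)))) = 373/(√15) + 486/((-2*(2 + 5))) = 373*(√15/15) + 486/((-2*7)) = 373*√15/15 + 486/(-14) = 373*√15/15 + 486*(-1/14) = 373*√15/15 - 243/7 = -243/7 + 373*√15/15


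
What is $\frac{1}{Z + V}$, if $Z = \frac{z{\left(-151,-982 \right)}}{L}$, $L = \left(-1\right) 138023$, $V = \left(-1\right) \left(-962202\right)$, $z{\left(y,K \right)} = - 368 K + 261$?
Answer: $\frac{138023}{132805645009} \approx 1.0393 \cdot 10^{-6}$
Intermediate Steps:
$z{\left(y,K \right)} = 261 - 368 K$
$V = 962202$
$L = -138023$
$Z = - \frac{361637}{138023}$ ($Z = \frac{261 - -361376}{-138023} = \left(261 + 361376\right) \left(- \frac{1}{138023}\right) = 361637 \left(- \frac{1}{138023}\right) = - \frac{361637}{138023} \approx -2.6201$)
$\frac{1}{Z + V} = \frac{1}{- \frac{361637}{138023} + 962202} = \frac{1}{\frac{132805645009}{138023}} = \frac{138023}{132805645009}$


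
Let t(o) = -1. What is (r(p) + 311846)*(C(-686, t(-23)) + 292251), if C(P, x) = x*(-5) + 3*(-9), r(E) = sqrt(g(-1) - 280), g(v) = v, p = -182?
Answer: 91130444734 + 292229*I*sqrt(281) ≈ 9.113e+10 + 4.8986e+6*I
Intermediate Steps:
r(E) = I*sqrt(281) (r(E) = sqrt(-1 - 280) = sqrt(-281) = I*sqrt(281))
C(P, x) = -27 - 5*x (C(P, x) = -5*x - 27 = -27 - 5*x)
(r(p) + 311846)*(C(-686, t(-23)) + 292251) = (I*sqrt(281) + 311846)*((-27 - 5*(-1)) + 292251) = (311846 + I*sqrt(281))*((-27 + 5) + 292251) = (311846 + I*sqrt(281))*(-22 + 292251) = (311846 + I*sqrt(281))*292229 = 91130444734 + 292229*I*sqrt(281)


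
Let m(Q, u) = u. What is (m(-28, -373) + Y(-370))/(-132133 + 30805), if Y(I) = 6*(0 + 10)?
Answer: 313/101328 ≈ 0.0030890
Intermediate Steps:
Y(I) = 60 (Y(I) = 6*10 = 60)
(m(-28, -373) + Y(-370))/(-132133 + 30805) = (-373 + 60)/(-132133 + 30805) = -313/(-101328) = -313*(-1/101328) = 313/101328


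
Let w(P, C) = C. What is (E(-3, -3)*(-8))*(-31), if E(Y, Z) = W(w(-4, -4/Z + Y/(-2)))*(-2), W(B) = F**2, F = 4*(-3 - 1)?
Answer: -126976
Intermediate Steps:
F = -16 (F = 4*(-4) = -16)
W(B) = 256 (W(B) = (-16)**2 = 256)
E(Y, Z) = -512 (E(Y, Z) = 256*(-2) = -512)
(E(-3, -3)*(-8))*(-31) = -512*(-8)*(-31) = 4096*(-31) = -126976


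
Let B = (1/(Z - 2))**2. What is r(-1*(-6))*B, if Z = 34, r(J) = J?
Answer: 3/512 ≈ 0.0058594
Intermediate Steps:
B = 1/1024 (B = (1/(34 - 2))**2 = (1/32)**2 = 1/1024 ≈ 0.00097656)
r(-1*(-6))*B = -1*(-6)*(1/1024) = 6*(1/1024) = 3/512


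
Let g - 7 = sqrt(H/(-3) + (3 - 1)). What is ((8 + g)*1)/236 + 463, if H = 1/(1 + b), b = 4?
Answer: 109283/236 + sqrt(435)/3540 ≈ 463.07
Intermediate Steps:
H = 1/5 (H = 1/(1 + 4) = 1/5 ≈ 0.20000)
g = 7 + sqrt(435)/15 (g = 7 + sqrt((1/5)/(-3) + (3 - 1)) = 7 + sqrt((1/5)*(-1/3) + 2) = 7 + sqrt(-1/15 + 2) = 7 + sqrt(29/15) = 7 + sqrt(435)/15 ≈ 8.3904)
((8 + g)*1)/236 + 463 = ((8 + (7 + sqrt(435)/15))*1)/236 + 463 = ((15 + sqrt(435)/15)*1)/236 + 463 = (15 + sqrt(435)/15)/236 + 463 = (15/236 + sqrt(435)/3540) + 463 = 109283/236 + sqrt(435)/3540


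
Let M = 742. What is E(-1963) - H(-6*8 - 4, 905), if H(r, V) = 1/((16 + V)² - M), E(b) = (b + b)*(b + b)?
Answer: 13062905496523/847499 ≈ 1.5413e+7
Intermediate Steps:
E(b) = 4*b² (E(b) = (2*b)*(2*b) = 4*b²)
H(r, V) = 1/(-742 + (16 + V)²) (H(r, V) = 1/((16 + V)² - 1*742) = 1/((16 + V)² - 742) = 1/(-742 + (16 + V)²))
E(-1963) - H(-6*8 - 4, 905) = 4*(-1963)² - 1/(-742 + (16 + 905)²) = 4*3853369 - 1/(-742 + 921²) = 15413476 - 1/(-742 + 848241) = 15413476 - 1/847499 = 13062905496523/847499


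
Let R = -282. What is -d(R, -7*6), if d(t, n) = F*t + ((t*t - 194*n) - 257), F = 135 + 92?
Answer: -23401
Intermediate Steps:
F = 227
d(t, n) = -257 + t² - 194*n + 227*t (d(t, n) = 227*t + ((t*t - 194*n) - 257) = 227*t + ((t² - 194*n) - 257) = 227*t + (-257 + t² - 194*n) = -257 + t² - 194*n + 227*t)
-d(R, -7*6) = -(-257 + (-282)² - (-1358)*6 + 227*(-282)) = -(-257 + 79524 - 194*(-42) - 64014) = -(-257 + 79524 + 8148 - 64014) = -1*23401 = -23401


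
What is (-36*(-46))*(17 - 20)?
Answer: -4968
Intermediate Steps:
(-36*(-46))*(17 - 20) = 1656*(-3) = -4968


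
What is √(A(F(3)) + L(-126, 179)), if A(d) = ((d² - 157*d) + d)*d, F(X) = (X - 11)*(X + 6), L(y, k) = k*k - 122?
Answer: I*√1150033 ≈ 1072.4*I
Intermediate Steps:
L(y, k) = -122 + k² (L(y, k) = k² - 122 = -122 + k²)
F(X) = (-11 + X)*(6 + X)
A(d) = d*(d² - 156*d) (A(d) = (d² - 156*d)*d = d*(d² - 156*d))
√(A(F(3)) + L(-126, 179)) = √((-66 + 3² - 5*3)²*(-156 + (-66 + 3² - 5*3)) + (-122 + 179²)) = √((-66 + 9 - 15)²*(-156 + (-66 + 9 - 15)) + (-122 + 32041)) = √((-72)²*(-156 - 72) + 31919) = √(5184*(-228) + 31919) = √(-1181952 + 31919) = √(-1150033) = I*√1150033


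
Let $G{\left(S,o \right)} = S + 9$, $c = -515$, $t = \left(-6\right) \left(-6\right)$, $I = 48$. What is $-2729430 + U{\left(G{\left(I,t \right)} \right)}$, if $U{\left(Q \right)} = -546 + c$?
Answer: $-2730491$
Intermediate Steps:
$t = 36$
$G{\left(S,o \right)} = 9 + S$
$U{\left(Q \right)} = -1061$ ($U{\left(Q \right)} = -546 - 515 = -1061$)
$-2729430 + U{\left(G{\left(I,t \right)} \right)} = -2729430 - 1061 = -2730491$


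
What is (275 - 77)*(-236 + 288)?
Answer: 10296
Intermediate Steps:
(275 - 77)*(-236 + 288) = 198*52 = 10296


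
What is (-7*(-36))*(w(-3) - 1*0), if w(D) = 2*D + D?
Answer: -2268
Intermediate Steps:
w(D) = 3*D
(-7*(-36))*(w(-3) - 1*0) = (-7*(-36))*(3*(-3) - 1*0) = 252*(-9 + 0) = 252*(-9) = -2268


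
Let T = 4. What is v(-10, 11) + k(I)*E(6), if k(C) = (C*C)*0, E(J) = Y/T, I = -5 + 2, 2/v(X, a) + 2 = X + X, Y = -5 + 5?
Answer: -1/11 ≈ -0.090909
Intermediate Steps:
Y = 0
v(X, a) = 2/(-2 + 2*X) (v(X, a) = 2/(-2 + (X + X)) = 2/(-2 + 2*X))
I = -3
E(J) = 0 (E(J) = 0/4 = 0*(1/4) = 0)
k(C) = 0 (k(C) = C**2*0 = 0)
v(-10, 11) + k(I)*E(6) = 1/(-1 - 10) + 0*0 = 1/(-11) + 0 = -1/11 + 0 = -1/11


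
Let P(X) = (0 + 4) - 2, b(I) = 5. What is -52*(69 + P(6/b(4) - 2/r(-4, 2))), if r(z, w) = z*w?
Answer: -3692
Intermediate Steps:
r(z, w) = w*z
P(X) = 2 (P(X) = 4 - 2 = 2)
-52*(69 + P(6/b(4) - 2/r(-4, 2))) = -52*(69 + 2) = -52*71 = -3692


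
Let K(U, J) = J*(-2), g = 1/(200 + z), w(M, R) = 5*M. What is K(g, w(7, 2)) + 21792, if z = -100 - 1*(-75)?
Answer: 21722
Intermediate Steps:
z = -25 (z = -100 + 75 = -25)
g = 1/175 (g = 1/(200 - 25) = 1/175 ≈ 0.0057143)
K(U, J) = -2*J
K(g, w(7, 2)) + 21792 = -10*7 + 21792 = -2*35 + 21792 = -70 + 21792 = 21722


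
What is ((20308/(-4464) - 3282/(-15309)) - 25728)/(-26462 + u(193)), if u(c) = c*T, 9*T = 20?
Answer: 16282701019/16473023784 ≈ 0.98845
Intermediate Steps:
T = 20/9 (T = (1/9)*20 = 20/9 ≈ 2.2222)
u(c) = 20*c/9 (u(c) = c*(20/9) = 20*c/9)
((20308/(-4464) - 3282/(-15309)) - 25728)/(-26462 + u(193)) = ((20308/(-4464) - 3282/(-15309)) - 25728)/(-26462 + (20/9)*193) = ((20308*(-1/4464) - 3282*(-1/15309)) - 25728)/(-26462 + 3860/9) = ((-5077/1116 + 1094/5103) - 25728)/(-234298/9) = (-2743003/632772 - 25728)*(-9/234298) = -16282701019/632772*(-9/234298) = 16282701019/16473023784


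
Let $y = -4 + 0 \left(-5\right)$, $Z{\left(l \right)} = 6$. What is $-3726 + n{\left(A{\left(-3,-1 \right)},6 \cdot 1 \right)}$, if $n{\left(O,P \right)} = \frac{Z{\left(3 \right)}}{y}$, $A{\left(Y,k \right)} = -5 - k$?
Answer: $- \frac{7455}{2} \approx -3727.5$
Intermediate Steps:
$y = -4$ ($y = -4 + 0 = -4$)
$n{\left(O,P \right)} = - \frac{3}{2}$ ($n{\left(O,P \right)} = \frac{6}{-4} = 6 \left(- \frac{1}{4}\right) = - \frac{3}{2}$)
$-3726 + n{\left(A{\left(-3,-1 \right)},6 \cdot 1 \right)} = -3726 - \frac{3}{2} = - \frac{7455}{2}$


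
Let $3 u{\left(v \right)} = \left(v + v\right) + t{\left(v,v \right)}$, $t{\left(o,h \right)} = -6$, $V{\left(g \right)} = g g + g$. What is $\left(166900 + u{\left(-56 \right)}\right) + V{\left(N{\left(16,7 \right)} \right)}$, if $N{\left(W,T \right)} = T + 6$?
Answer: $\frac{501128}{3} \approx 1.6704 \cdot 10^{5}$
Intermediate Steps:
$N{\left(W,T \right)} = 6 + T$
$V{\left(g \right)} = g + g^{2}$ ($V{\left(g \right)} = g^{2} + g = g + g^{2}$)
$u{\left(v \right)} = -2 + \frac{2 v}{3}$ ($u{\left(v \right)} = \frac{\left(v + v\right) - 6}{3} = \frac{2 v - 6}{3} = \frac{-6 + 2 v}{3} = -2 + \frac{2 v}{3}$)
$\left(166900 + u{\left(-56 \right)}\right) + V{\left(N{\left(16,7 \right)} \right)} = \left(166900 + \left(-2 + \frac{2}{3} \left(-56\right)\right)\right) + \left(6 + 7\right) \left(1 + \left(6 + 7\right)\right) = \left(166900 - \frac{118}{3}\right) + 13 \left(1 + 13\right) = \left(166900 - \frac{118}{3}\right) + 13 \cdot 14 = \frac{500582}{3} + 182 = \frac{501128}{3}$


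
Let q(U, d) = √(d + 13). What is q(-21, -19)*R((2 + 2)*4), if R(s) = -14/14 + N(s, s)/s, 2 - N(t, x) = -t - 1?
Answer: 3*I*√6/16 ≈ 0.45928*I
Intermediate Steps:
N(t, x) = 3 + t (N(t, x) = 2 - (-t - 1) = 2 - (-1 - t) = 2 + (1 + t) = 3 + t)
q(U, d) = √(13 + d)
R(s) = -1 + (3 + s)/s (R(s) = -14/14 + (3 + s)/s = -14*1/14 + (3 + s)/s = -1 + (3 + s)/s)
q(-21, -19)*R((2 + 2)*4) = √(13 - 19)*(3/(((2 + 2)*4))) = √(-6)*(3/((4*4))) = (I*√6)*(3/16) = 3*I*√6/16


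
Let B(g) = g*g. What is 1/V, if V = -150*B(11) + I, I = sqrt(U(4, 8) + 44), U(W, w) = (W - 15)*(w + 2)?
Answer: -275/4991251 - I*sqrt(66)/329422566 ≈ -5.5096e-5 - 2.4661e-8*I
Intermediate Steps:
U(W, w) = (-15 + W)*(2 + w)
I = I*sqrt(66) (I = sqrt((-30 - 15*8 + 2*4 + 4*8) + 44) = sqrt((-30 - 120 + 8 + 32) + 44) = sqrt(-110 + 44) = sqrt(-66) = I*sqrt(66) ≈ 8.124*I)
B(g) = g**2
V = -18150 + I*sqrt(66) (V = -150*11**2 + I*sqrt(66) = -150*121 + I*sqrt(66) = -18150 + I*sqrt(66) ≈ -18150.0 + 8.124*I)
1/V = 1/(-18150 + I*sqrt(66))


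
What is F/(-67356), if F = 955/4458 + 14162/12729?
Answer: -929511/47187353432 ≈ -1.9698e-5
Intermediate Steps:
F = 8365599/6305098 (F = 955*(1/4458) + 14162*(1/12729) = 955/4458 + 14162/12729 = 8365599/6305098 ≈ 1.3268)
F/(-67356) = (8365599/6305098)/(-67356) = (8365599/6305098)*(-1/67356) = -929511/47187353432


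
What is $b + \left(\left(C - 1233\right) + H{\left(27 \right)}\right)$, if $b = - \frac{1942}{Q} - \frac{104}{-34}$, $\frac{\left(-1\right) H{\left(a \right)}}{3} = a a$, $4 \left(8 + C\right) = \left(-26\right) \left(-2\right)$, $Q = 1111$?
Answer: $- \frac{64474347}{18887} \approx -3413.7$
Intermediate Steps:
$C = 5$ ($C = -8 + \frac{\left(-26\right) \left(-2\right)}{4} = -8 + \frac{1}{4} \cdot 52 = -8 + 13 = 5$)
$H{\left(a \right)} = - 3 a^{2}$ ($H{\left(a \right)} = - 3 a a = - 3 a^{2}$)
$b = \frac{24758}{18887}$ ($b = - \frac{1942}{1111} - \frac{104}{-34} = \left(-1942\right) \frac{1}{1111} - - \frac{52}{17} = - \frac{1942}{1111} + \frac{52}{17} = \frac{24758}{18887} \approx 1.3108$)
$b + \left(\left(C - 1233\right) + H{\left(27 \right)}\right) = \frac{24758}{18887} + \left(\left(5 - 1233\right) - 3 \cdot 27^{2}\right) = \frac{24758}{18887} + \left(\left(5 - 1233\right) - 2187\right) = \frac{24758}{18887} - 3415 = - \frac{64474347}{18887}$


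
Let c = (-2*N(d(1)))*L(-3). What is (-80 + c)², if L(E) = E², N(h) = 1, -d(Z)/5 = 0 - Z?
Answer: 9604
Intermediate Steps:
d(Z) = 5*Z (d(Z) = -5*(0 - Z) = -(-5)*Z = 5*Z)
c = -18 (c = -2*1*(-3)² = -2*9 = -18)
(-80 + c)² = (-80 - 18)² = (-98)² = 9604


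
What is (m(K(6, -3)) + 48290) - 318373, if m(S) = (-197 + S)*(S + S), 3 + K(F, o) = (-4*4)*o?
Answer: -283763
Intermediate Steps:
K(F, o) = -3 - 16*o (K(F, o) = -3 + (-4*4)*o = -3 - 16*o)
m(S) = 2*S*(-197 + S) (m(S) = (-197 + S)*(2*S) = 2*S*(-197 + S))
(m(K(6, -3)) + 48290) - 318373 = (2*(-3 - 16*(-3))*(-197 + (-3 - 16*(-3))) + 48290) - 318373 = (2*(-3 + 48)*(-197 + (-3 + 48)) + 48290) - 318373 = (2*45*(-197 + 45) + 48290) - 318373 = (2*45*(-152) + 48290) - 318373 = (-13680 + 48290) - 318373 = 34610 - 318373 = -283763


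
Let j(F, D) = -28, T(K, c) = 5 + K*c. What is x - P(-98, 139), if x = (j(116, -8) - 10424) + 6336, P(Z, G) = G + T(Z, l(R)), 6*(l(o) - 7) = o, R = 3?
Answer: -3525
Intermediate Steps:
l(o) = 7 + o/6
P(Z, G) = 5 + G + 15*Z/2 (P(Z, G) = G + (5 + Z*(7 + (1/6)*3)) = G + (5 + Z*(7 + 1/2)) = G + (5 + Z*(15/2)) = G + (5 + 15*Z/2) = 5 + G + 15*Z/2)
x = -4116 (x = (-28 - 10424) + 6336 = -10452 + 6336 = -4116)
x - P(-98, 139) = -4116 - (5 + 139 + (15/2)*(-98)) = -4116 - (5 + 139 - 735) = -4116 - 1*(-591) = -4116 + 591 = -3525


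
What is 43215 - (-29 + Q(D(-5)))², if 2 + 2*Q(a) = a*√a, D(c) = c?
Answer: 169385/4 - 150*I*√5 ≈ 42346.0 - 335.41*I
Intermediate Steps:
Q(a) = -1 + a^(3/2)/2 (Q(a) = -1 + (a*√a)/2 = -1 + a^(3/2)/2)
43215 - (-29 + Q(D(-5)))² = 43215 - (-29 + (-1 + (-5)^(3/2)/2))² = 43215 - (-29 + (-1 + (-5*I*√5)/2))² = 43215 - (-29 + (-1 - 5*I*√5/2))² = 43215 - (-30 - 5*I*√5/2)²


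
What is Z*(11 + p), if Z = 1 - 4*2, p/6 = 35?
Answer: -1547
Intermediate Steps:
p = 210 (p = 6*35 = 210)
Z = -7 (Z = 1 - 8 = -7)
Z*(11 + p) = -7*(11 + 210) = -7*221 = -1547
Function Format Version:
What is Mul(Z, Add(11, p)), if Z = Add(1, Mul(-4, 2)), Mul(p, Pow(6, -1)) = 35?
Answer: -1547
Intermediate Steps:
p = 210 (p = Mul(6, 35) = 210)
Z = -7 (Z = Add(1, -8) = -7)
Mul(Z, Add(11, p)) = Mul(-7, Add(11, 210)) = Mul(-7, 221) = -1547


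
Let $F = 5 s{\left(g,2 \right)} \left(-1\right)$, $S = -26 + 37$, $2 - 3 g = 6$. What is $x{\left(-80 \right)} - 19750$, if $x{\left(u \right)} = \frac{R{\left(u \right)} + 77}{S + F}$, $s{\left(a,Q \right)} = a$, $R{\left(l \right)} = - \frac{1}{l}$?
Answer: $- \frac{83721517}{4240} \approx -19746.0$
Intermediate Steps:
$g = - \frac{4}{3}$ ($g = \frac{2}{3} - 2 = - \frac{4}{3} \approx -1.3333$)
$S = 11$
$F = \frac{20}{3}$ ($F = 5 \left(- \frac{4}{3}\right) \left(-1\right) = \left(- \frac{20}{3}\right) \left(-1\right) = \frac{20}{3} \approx 6.6667$)
$x{\left(u \right)} = \frac{231}{53} - \frac{3}{53 u}$ ($x{\left(u \right)} = \frac{- \frac{1}{u} + 77}{11 + \frac{20}{3}} = \frac{77 - \frac{1}{u}}{\frac{53}{3}} = \left(77 - \frac{1}{u}\right) \frac{3}{53} = \frac{231}{53} - \frac{3}{53 u}$)
$x{\left(-80 \right)} - 19750 = \frac{3 \left(-1 + 77 \left(-80\right)\right)}{53 \left(-80\right)} - 19750 = \frac{3}{53} \left(- \frac{1}{80}\right) \left(-1 - 6160\right) - 19750 = \frac{3}{53} \left(- \frac{1}{80}\right) \left(-6161\right) - 19750 = \frac{18483}{4240} - 19750 = - \frac{83721517}{4240}$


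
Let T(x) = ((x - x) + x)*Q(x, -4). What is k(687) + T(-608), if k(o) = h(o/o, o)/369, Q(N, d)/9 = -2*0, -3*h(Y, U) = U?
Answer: -229/369 ≈ -0.62060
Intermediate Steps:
h(Y, U) = -U/3
Q(N, d) = 0 (Q(N, d) = 9*(-2*0) = 9*0 = 0)
T(x) = 0 (T(x) = ((x - x) + x)*0 = (0 + x)*0 = x*0 = 0)
k(o) = -o/1107 (k(o) = -o/3/369 = -o/3*(1/369) = -o/1107)
k(687) + T(-608) = -1/1107*687 + 0 = -229/369 + 0 = -229/369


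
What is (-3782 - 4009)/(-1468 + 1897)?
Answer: -2597/143 ≈ -18.161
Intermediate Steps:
(-3782 - 4009)/(-1468 + 1897) = -7791/429 = -7791*1/429 = -2597/143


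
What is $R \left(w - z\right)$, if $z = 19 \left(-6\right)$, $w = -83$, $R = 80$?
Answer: $2480$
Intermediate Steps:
$z = -114$
$R \left(w - z\right) = 80 \left(-83 - -114\right) = 80 \left(-83 + 114\right) = 80 \cdot 31 = 2480$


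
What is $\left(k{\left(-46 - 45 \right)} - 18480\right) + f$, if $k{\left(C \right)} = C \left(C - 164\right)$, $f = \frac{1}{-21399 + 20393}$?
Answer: $\frac{4753349}{1006} \approx 4725.0$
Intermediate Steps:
$f = - \frac{1}{1006}$ ($f = \frac{1}{-1006} = - \frac{1}{1006} \approx -0.00099404$)
$k{\left(C \right)} = C \left(-164 + C\right)$
$\left(k{\left(-46 - 45 \right)} - 18480\right) + f = \left(\left(-46 - 45\right) \left(-164 - 91\right) - 18480\right) - \frac{1}{1006} = \left(- 91 \left(-164 - 91\right) - 18480\right) - \frac{1}{1006} = \left(\left(-91\right) \left(-255\right) - 18480\right) - \frac{1}{1006} = \left(23205 - 18480\right) - \frac{1}{1006} = 4725 - \frac{1}{1006} = \frac{4753349}{1006}$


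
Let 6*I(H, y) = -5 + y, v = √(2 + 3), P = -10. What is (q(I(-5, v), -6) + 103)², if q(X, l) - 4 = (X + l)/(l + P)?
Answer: (10313 - √5)²/9216 ≈ 11536.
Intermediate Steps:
v = √5 ≈ 2.2361
I(H, y) = -⅚ + y/6 (I(H, y) = (-5 + y)/6 = -⅚ + y/6)
q(X, l) = 4 + (X + l)/(-10 + l) (q(X, l) = 4 + (X + l)/(l - 10) = 4 + (X + l)/(-10 + l))
(q(I(-5, v), -6) + 103)² = ((-40 + (-⅚ + √5/6) + 5*(-6))/(-10 - 6) + 103)² = ((-40 + (-⅚ + √5/6) - 30)/(-16) + 103)² = (-(-425/6 + √5/6)/16 + 103)² = ((425/96 - √5/96) + 103)² = (10313/96 - √5/96)²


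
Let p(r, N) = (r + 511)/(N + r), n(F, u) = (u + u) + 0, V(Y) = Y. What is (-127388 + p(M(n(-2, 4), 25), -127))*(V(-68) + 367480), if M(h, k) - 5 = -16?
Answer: -3229559563064/69 ≈ -4.6805e+10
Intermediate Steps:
n(F, u) = 2*u (n(F, u) = 2*u + 0 = 2*u)
M(h, k) = -11 (M(h, k) = 5 - 16 = -11)
p(r, N) = (511 + r)/(N + r)
(-127388 + p(M(n(-2, 4), 25), -127))*(V(-68) + 367480) = (-127388 + (511 - 11)/(-127 - 11))*(-68 + 367480) = (-127388 + 500/(-138))*367412 = (-127388 - 1/138*500)*367412 = (-127388 - 250/69)*367412 = -8790022/69*367412 = -3229559563064/69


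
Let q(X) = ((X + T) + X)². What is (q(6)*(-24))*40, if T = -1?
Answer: -116160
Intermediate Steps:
q(X) = (-1 + 2*X)² (q(X) = ((X - 1) + X)² = ((-1 + X) + X)² = (-1 + 2*X)²)
(q(6)*(-24))*40 = ((-1 + 2*6)²*(-24))*40 = ((-1 + 12)²*(-24))*40 = (11²*(-24))*40 = (121*(-24))*40 = -2904*40 = -116160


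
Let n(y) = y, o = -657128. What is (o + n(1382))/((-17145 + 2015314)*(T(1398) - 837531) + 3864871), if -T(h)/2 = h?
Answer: 327873/839555748196 ≈ 3.9053e-7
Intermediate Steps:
T(h) = -2*h
(o + n(1382))/((-17145 + 2015314)*(T(1398) - 837531) + 3864871) = (-657128 + 1382)/((-17145 + 2015314)*(-2*1398 - 837531) + 3864871) = -655746/(1998169*(-2796 - 837531) + 3864871) = -655746/(1998169*(-840327) + 3864871) = -655746/(-1679115361263 + 3864871) = -655746/(-1679111496392) = -655746*(-1/1679111496392) = 327873/839555748196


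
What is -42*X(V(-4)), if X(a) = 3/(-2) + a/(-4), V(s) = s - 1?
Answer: 21/2 ≈ 10.500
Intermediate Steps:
V(s) = -1 + s
X(a) = -3/2 - a/4 (X(a) = 3*(-½) + a*(-¼) = -3/2 - a/4)
-42*X(V(-4)) = -42*(-3/2 - (-1 - 4)/4) = -42*(-3/2 - ¼*(-5)) = -42*(-3/2 + 5/4) = -42*(-¼) = 21/2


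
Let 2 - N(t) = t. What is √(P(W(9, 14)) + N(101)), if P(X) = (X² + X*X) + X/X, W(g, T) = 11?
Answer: 12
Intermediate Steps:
N(t) = 2 - t
P(X) = 1 + 2*X² (P(X) = (X² + X²) + 1 = 2*X² + 1 = 1 + 2*X²)
√(P(W(9, 14)) + N(101)) = √((1 + 2*11²) + (2 - 1*101)) = √((1 + 2*121) + (2 - 101)) = √((1 + 242) - 99) = √(243 - 99) = √144 = 12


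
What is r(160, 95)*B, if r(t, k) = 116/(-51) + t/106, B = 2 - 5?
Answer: 2068/901 ≈ 2.2952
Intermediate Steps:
B = -3
r(t, k) = -116/51 + t/106 (r(t, k) = 116*(-1/51) + t*(1/106) = -116/51 + t/106)
r(160, 95)*B = (-116/51 + (1/106)*160)*(-3) = (-116/51 + 80/53)*(-3) = -2068/2703*(-3) = 2068/901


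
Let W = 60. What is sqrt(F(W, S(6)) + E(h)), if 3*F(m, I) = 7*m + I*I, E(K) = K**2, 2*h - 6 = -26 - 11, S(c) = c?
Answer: sqrt(1569)/2 ≈ 19.805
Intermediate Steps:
h = -31/2 (h = 3 + (-26 - 11)/2 = 3 + (1/2)*(-37) = 3 - 37/2 = -31/2 ≈ -15.500)
F(m, I) = I**2/3 + 7*m/3 (F(m, I) = (7*m + I*I)/3 = (7*m + I**2)/3 = (I**2 + 7*m)/3 = I**2/3 + 7*m/3)
sqrt(F(W, S(6)) + E(h)) = sqrt(((1/3)*6**2 + (7/3)*60) + (-31/2)**2) = sqrt(((1/3)*36 + 140) + 961/4) = sqrt((12 + 140) + 961/4) = sqrt(152 + 961/4) = sqrt(1569/4) = sqrt(1569)/2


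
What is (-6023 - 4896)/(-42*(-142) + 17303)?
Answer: -10919/23267 ≈ -0.46929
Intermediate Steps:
(-6023 - 4896)/(-42*(-142) + 17303) = -10919/(5964 + 17303) = -10919/23267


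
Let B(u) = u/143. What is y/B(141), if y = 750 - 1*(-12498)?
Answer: 631488/47 ≈ 13436.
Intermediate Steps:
y = 13248 (y = 750 + 12498 = 13248)
B(u) = u/143 (B(u) = u*(1/143) = u/143)
y/B(141) = 13248/(((1/143)*141)) = 13248/(141/143) = 13248*(143/141) = 631488/47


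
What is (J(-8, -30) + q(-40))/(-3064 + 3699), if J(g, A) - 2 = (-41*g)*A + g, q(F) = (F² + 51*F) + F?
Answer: -10326/635 ≈ -16.261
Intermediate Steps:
q(F) = F² + 52*F
J(g, A) = 2 + g - 41*A*g (J(g, A) = 2 + ((-41*g)*A + g) = 2 + (-41*A*g + g) = 2 + (g - 41*A*g) = 2 + g - 41*A*g)
(J(-8, -30) + q(-40))/(-3064 + 3699) = ((2 - 8 - 41*(-30)*(-8)) - 40*(52 - 40))/(-3064 + 3699) = ((2 - 8 - 9840) - 40*12)/635 = (-9846 - 480)*(1/635) = -10326*1/635 = -10326/635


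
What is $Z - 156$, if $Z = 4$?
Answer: $-152$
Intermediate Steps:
$Z - 156 = 4 - 156 = -152$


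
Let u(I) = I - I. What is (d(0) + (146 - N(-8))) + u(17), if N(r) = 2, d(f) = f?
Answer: 144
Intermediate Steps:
u(I) = 0
(d(0) + (146 - N(-8))) + u(17) = (0 + (146 - 1*2)) + 0 = (0 + (146 - 2)) + 0 = (0 + 144) + 0 = 144 + 0 = 144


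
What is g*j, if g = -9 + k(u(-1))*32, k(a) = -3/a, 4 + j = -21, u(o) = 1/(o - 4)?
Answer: -11775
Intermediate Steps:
u(o) = 1/(-4 + o)
j = -25 (j = -4 - 21 = -25)
g = 471 (g = -9 - 3/(1/(-4 - 1))*32 = -9 - 3/(1/(-5))*32 = -9 - 3/(-⅕)*32 = -9 - 3*(-5)*32 = -9 + 15*32 = -9 + 480 = 471)
g*j = 471*(-25) = -11775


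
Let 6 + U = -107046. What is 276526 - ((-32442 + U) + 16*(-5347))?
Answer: 501572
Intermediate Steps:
U = -107052 (U = -6 - 107046 = -107052)
276526 - ((-32442 + U) + 16*(-5347)) = 276526 - ((-32442 - 107052) + 16*(-5347)) = 276526 - (-139494 - 85552) = 276526 - 1*(-225046) = 276526 + 225046 = 501572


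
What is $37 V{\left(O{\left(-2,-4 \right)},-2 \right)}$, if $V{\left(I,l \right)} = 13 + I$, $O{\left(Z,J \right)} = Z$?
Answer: $407$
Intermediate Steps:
$37 V{\left(O{\left(-2,-4 \right)},-2 \right)} = 37 \left(13 - 2\right) = 37 \cdot 11 = 407$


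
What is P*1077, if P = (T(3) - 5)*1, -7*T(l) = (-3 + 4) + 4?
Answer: -43080/7 ≈ -6154.3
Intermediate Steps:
T(l) = -5/7 (T(l) = -((-3 + 4) + 4)/7 = -(1 + 4)/7 = -⅐*5 = -5/7)
P = -40/7 (P = (-5/7 - 5)*1 = -40/7*1 = -40/7 ≈ -5.7143)
P*1077 = -40/7*1077 = -43080/7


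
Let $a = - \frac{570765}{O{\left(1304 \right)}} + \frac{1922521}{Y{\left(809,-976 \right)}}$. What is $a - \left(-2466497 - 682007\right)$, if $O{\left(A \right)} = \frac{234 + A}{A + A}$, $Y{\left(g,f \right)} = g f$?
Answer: $\frac{1324069314662695}{607190096} \approx 2.1807 \cdot 10^{6}$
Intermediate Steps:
$Y{\left(g,f \right)} = f g$
$O{\left(A \right)} = \frac{234 + A}{2 A}$
$a = - \frac{587671131353689}{607190096}$ ($a = - \frac{570765}{\frac{1}{2} \cdot \frac{1}{1304} \left(234 + 1304\right)} + \frac{1922521}{\left(-976\right) 809} = - \frac{570765}{\frac{1}{2} \cdot \frac{1}{1304} \cdot 1538} + \frac{1922521}{-789584} = - \frac{570765}{\frac{769}{1304}} + 1922521 \left(- \frac{1}{789584}\right) = \left(-570765\right) \frac{1304}{769} - \frac{1922521}{789584} = - \frac{744277560}{769} - \frac{1922521}{789584} = - \frac{587671131353689}{607190096} \approx -9.6785 \cdot 10^{5}$)
$a - \left(-2466497 - 682007\right) = - \frac{587671131353689}{607190096} - \left(-2466497 - 682007\right) = - \frac{587671131353689}{607190096} - -3148504 = - \frac{587671131353689}{607190096} + 3148504 = \frac{1324069314662695}{607190096}$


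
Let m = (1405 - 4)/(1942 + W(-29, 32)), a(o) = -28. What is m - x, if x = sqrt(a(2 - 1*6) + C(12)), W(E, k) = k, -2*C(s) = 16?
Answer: 467/658 - 6*I ≈ 0.70973 - 6.0*I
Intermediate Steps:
C(s) = -8 (C(s) = -1/2*16 = -8)
x = 6*I (x = sqrt(-28 - 8) = sqrt(-36) = 6*I ≈ 6.0*I)
m = 467/658 (m = (1405 - 4)/(1942 + 32) = 1401/1974 = 1401*(1/1974) = 467/658 ≈ 0.70973)
m - x = 467/658 - 6*I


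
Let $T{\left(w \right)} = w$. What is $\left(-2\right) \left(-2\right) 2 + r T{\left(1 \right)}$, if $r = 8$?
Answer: $16$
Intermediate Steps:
$\left(-2\right) \left(-2\right) 2 + r T{\left(1 \right)} = \left(-2\right) \left(-2\right) 2 + 8 \cdot 1 = 4 \cdot 2 + 8 = 8 + 8 = 16$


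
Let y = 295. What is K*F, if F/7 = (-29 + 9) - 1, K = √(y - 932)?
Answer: -1029*I*√13 ≈ -3710.1*I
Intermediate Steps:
K = 7*I*√13 (K = √(295 - 932) = √(-637) = 7*I*√13 ≈ 25.239*I)
F = -147 (F = 7*((-29 + 9) - 1) = 7*(-20 - 1) = 7*(-21) = -147)
K*F = (7*I*√13)*(-147) = -1029*I*√13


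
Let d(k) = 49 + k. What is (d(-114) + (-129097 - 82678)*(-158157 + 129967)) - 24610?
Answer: 5969912575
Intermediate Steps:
(d(-114) + (-129097 - 82678)*(-158157 + 129967)) - 24610 = ((49 - 114) + (-129097 - 82678)*(-158157 + 129967)) - 24610 = (-65 - 211775*(-28190)) - 24610 = (-65 + 5969937250) - 24610 = 5969937185 - 24610 = 5969912575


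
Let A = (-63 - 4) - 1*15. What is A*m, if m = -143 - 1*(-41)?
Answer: 8364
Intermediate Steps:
A = -82 (A = -67 - 15 = -82)
m = -102 (m = -143 + 41 = -102)
A*m = -82*(-102) = 8364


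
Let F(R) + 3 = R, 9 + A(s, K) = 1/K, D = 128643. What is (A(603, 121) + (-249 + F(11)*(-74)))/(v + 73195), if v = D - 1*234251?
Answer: 102849/3921973 ≈ 0.026224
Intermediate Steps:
A(s, K) = -9 + 1/K
F(R) = -3 + R
v = -105608 (v = 128643 - 1*234251 = 128643 - 234251 = -105608)
(A(603, 121) + (-249 + F(11)*(-74)))/(v + 73195) = ((-9 + 1/121) + (-249 + (-3 + 11)*(-74)))/(-105608 + 73195) = ((-9 + 1/121) + (-249 + 8*(-74)))/(-32413) = (-1088/121 + (-249 - 592))*(-1/32413) = (-1088/121 - 841)*(-1/32413) = -102849/121*(-1/32413) = 102849/3921973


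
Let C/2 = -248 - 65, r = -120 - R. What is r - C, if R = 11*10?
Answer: 396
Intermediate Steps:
R = 110
r = -230 (r = -120 - 1*110 = -120 - 110 = -230)
C = -626 (C = 2*(-248 - 65) = 2*(-313) = -626)
r - C = -230 - 1*(-626) = -230 + 626 = 396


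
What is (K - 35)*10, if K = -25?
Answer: -600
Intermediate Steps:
(K - 35)*10 = (-25 - 35)*10 = -60*10 = -600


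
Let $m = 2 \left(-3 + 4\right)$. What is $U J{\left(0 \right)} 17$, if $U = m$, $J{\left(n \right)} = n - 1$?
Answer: $-34$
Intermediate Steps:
$J{\left(n \right)} = -1 + n$
$m = 2$ ($m = 2 \cdot 1 = 2$)
$U = 2$
$U J{\left(0 \right)} 17 = 2 \left(-1 + 0\right) 17 = 2 \left(-1\right) 17 = \left(-2\right) 17 = -34$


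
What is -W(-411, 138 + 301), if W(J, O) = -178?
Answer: 178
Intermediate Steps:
-W(-411, 138 + 301) = -1*(-178) = 178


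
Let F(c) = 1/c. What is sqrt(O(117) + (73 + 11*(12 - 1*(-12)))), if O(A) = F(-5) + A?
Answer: sqrt(11345)/5 ≈ 21.303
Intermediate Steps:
O(A) = -1/5 + A (O(A) = 1/(-5) + A = -1/5 + A)
sqrt(O(117) + (73 + 11*(12 - 1*(-12)))) = sqrt((-1/5 + 117) + (73 + 11*(12 - 1*(-12)))) = sqrt(584/5 + (73 + 11*(12 + 12))) = sqrt(584/5 + (73 + 11*24)) = sqrt(584/5 + (73 + 264)) = sqrt(584/5 + 337) = sqrt(2269/5) = sqrt(11345)/5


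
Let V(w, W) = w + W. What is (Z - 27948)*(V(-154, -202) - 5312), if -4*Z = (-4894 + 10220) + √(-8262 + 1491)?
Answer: 165956206 + 1417*I*√6771 ≈ 1.6596e+8 + 1.166e+5*I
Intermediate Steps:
Z = -2663/2 - I*√6771/4 (Z = -((-4894 + 10220) + √(-8262 + 1491))/4 = -(5326 + √(-6771))/4 = -(5326 + I*√6771)/4 = -2663/2 - I*√6771/4 ≈ -1331.5 - 20.572*I)
V(w, W) = W + w
(Z - 27948)*(V(-154, -202) - 5312) = ((-2663/2 - I*√6771/4) - 27948)*((-202 - 154) - 5312) = (-58559/2 - I*√6771/4)*(-356 - 5312) = (-58559/2 - I*√6771/4)*(-5668) = 165956206 + 1417*I*√6771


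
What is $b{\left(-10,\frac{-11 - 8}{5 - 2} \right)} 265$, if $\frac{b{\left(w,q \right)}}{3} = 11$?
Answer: $8745$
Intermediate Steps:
$b{\left(w,q \right)} = 33$ ($b{\left(w,q \right)} = 3 \cdot 11 = 33$)
$b{\left(-10,\frac{-11 - 8}{5 - 2} \right)} 265 = 33 \cdot 265 = 8745$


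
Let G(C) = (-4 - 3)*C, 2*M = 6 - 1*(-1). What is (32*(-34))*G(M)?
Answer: 26656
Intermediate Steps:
M = 7/2 (M = (6 - 1*(-1))/2 = (6 + 1)/2 = (½)*7 = 7/2 ≈ 3.5000)
G(C) = -7*C
(32*(-34))*G(M) = (32*(-34))*(-7*7/2) = -1088*(-49/2) = 26656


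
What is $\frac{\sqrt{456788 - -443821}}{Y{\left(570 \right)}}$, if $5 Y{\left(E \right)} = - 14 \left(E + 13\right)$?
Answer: $- \frac{5 \sqrt{900609}}{8162} \approx -0.58136$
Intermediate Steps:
$Y{\left(E \right)} = - \frac{182}{5} - \frac{14 E}{5}$ ($Y{\left(E \right)} = \frac{\left(-14\right) \left(E + 13\right)}{5} = \frac{\left(-14\right) \left(13 + E\right)}{5} = \frac{-182 - 14 E}{5} = - \frac{182}{5} - \frac{14 E}{5}$)
$\frac{\sqrt{456788 - -443821}}{Y{\left(570 \right)}} = \frac{\sqrt{456788 - -443821}}{- \frac{182}{5} - 1596} = \frac{\sqrt{456788 + 443821}}{- \frac{182}{5} - 1596} = \frac{\sqrt{900609}}{- \frac{8162}{5}} = \sqrt{900609} \left(- \frac{5}{8162}\right) = - \frac{5 \sqrt{900609}}{8162}$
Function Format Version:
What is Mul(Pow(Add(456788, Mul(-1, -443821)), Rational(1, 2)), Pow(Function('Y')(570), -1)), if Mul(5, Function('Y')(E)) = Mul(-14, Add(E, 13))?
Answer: Mul(Rational(-5, 8162), Pow(900609, Rational(1, 2))) ≈ -0.58136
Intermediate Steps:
Function('Y')(E) = Add(Rational(-182, 5), Mul(Rational(-14, 5), E)) (Function('Y')(E) = Mul(Rational(1, 5), Mul(-14, Add(E, 13))) = Mul(Rational(1, 5), Mul(-14, Add(13, E))) = Mul(Rational(1, 5), Add(-182, Mul(-14, E))) = Add(Rational(-182, 5), Mul(Rational(-14, 5), E)))
Mul(Pow(Add(456788, Mul(-1, -443821)), Rational(1, 2)), Pow(Function('Y')(570), -1)) = Mul(Pow(Add(456788, Mul(-1, -443821)), Rational(1, 2)), Pow(Add(Rational(-182, 5), Mul(Rational(-14, 5), 570)), -1)) = Mul(Pow(Add(456788, 443821), Rational(1, 2)), Pow(Add(Rational(-182, 5), -1596), -1)) = Mul(Pow(900609, Rational(1, 2)), Pow(Rational(-8162, 5), -1)) = Mul(Pow(900609, Rational(1, 2)), Rational(-5, 8162)) = Mul(Rational(-5, 8162), Pow(900609, Rational(1, 2)))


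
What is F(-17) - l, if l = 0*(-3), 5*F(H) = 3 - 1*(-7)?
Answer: 2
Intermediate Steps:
F(H) = 2 (F(H) = (3 - 1*(-7))/5 = (3 + 7)/5 = (1/5)*10 = 2)
l = 0
F(-17) - l = 2 - 1*0 = 2 + 0 = 2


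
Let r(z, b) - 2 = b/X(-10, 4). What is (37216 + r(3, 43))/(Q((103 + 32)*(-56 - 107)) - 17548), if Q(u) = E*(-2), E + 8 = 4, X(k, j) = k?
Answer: -372137/175400 ≈ -2.1216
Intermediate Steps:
E = -4 (E = -8 + 4 = -4)
r(z, b) = 2 - b/10 (r(z, b) = 2 + b/(-10) = 2 + b*(-⅒) = 2 - b/10)
Q(u) = 8 (Q(u) = -4*(-2) = 8)
(37216 + r(3, 43))/(Q((103 + 32)*(-56 - 107)) - 17548) = (37216 + (2 - ⅒*43))/(8 - 17548) = (37216 + (2 - 43/10))/(-17540) = (37216 - 23/10)*(-1/17540) = (372137/10)*(-1/17540) = -372137/175400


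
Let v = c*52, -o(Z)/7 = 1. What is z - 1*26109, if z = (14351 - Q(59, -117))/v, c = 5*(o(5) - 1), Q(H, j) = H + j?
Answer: -54321129/2080 ≈ -26116.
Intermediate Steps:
o(Z) = -7 (o(Z) = -7*1 = -7)
c = -40 (c = 5*(-7 - 1) = 5*(-8) = -40)
v = -2080 (v = -40*52 = -2080)
z = -14409/2080 (z = (14351 - (59 - 117))/(-2080) = (14351 - 1*(-58))*(-1/2080) = (14351 + 58)*(-1/2080) = 14409*(-1/2080) = -14409/2080 ≈ -6.9274)
z - 1*26109 = -14409/2080 - 1*26109 = -14409/2080 - 26109 = -54321129/2080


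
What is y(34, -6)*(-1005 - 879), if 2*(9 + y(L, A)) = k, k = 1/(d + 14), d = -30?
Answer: 136119/8 ≈ 17015.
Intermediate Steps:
k = -1/16 (k = 1/(-30 + 14) = 1/(-16) = -1/16 ≈ -0.062500)
y(L, A) = -289/32 (y(L, A) = -9 + (½)*(-1/16) = -9 - 1/32 = -289/32)
y(34, -6)*(-1005 - 879) = -289*(-1005 - 879)/32 = -289/32*(-1884) = 136119/8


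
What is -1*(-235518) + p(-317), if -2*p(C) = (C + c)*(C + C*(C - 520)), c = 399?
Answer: -10629974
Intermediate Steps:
p(C) = -(399 + C)*(C + C*(-520 + C))/2 (p(C) = -(C + 399)*(C + C*(C - 520))/2 = -(399 + C)*(C + C*(-520 + C))/2)
-1*(-235518) + p(-317) = -1*(-235518) + (½)*(-317)*(207081 - 1*(-317)² + 120*(-317)) = 235518 + (½)*(-317)*(207081 - 1*100489 - 38040) = 235518 + (½)*(-317)*(207081 - 100489 - 38040) = 235518 + (½)*(-317)*68552 = 235518 - 10865492 = -10629974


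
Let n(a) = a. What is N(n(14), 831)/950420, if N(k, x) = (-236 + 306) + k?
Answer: 21/237605 ≈ 8.8382e-5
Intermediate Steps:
N(k, x) = 70 + k
N(n(14), 831)/950420 = (70 + 14)/950420 = 84*(1/950420) = 21/237605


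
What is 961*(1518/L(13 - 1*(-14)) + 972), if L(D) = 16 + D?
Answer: 41624754/43 ≈ 9.6802e+5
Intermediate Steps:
961*(1518/L(13 - 1*(-14)) + 972) = 961*(1518/(16 + (13 - 1*(-14))) + 972) = 961*(1518/(16 + (13 + 14)) + 972) = 961*(1518/(16 + 27) + 972) = 961*(1518/43 + 972) = 961*(43314/43) = 41624754/43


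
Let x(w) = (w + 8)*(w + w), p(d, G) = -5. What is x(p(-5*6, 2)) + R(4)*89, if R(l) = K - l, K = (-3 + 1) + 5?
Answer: -119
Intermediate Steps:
K = 3 (K = -2 + 5 = 3)
x(w) = 2*w*(8 + w) (x(w) = (8 + w)*(2*w) = 2*w*(8 + w))
R(l) = 3 - l
x(p(-5*6, 2)) + R(4)*89 = 2*(-5)*(8 - 5) + (3 - 1*4)*89 = 2*(-5)*3 + (3 - 4)*89 = -30 - 1*89 = -30 - 89 = -119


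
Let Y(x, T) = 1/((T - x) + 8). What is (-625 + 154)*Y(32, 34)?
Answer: -471/10 ≈ -47.100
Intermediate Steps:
Y(x, T) = 1/(8 + T - x)
(-625 + 154)*Y(32, 34) = (-625 + 154)/(8 + 34 - 1*32) = -471/(8 + 34 - 32) = -471/10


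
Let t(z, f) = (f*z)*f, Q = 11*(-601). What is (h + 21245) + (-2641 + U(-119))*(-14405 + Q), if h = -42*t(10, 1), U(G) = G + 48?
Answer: 57016217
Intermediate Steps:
Q = -6611
t(z, f) = z*f²
U(G) = 48 + G
h = -420 (h = -420*1² = -420 ≈ -420.00)
(h + 21245) + (-2641 + U(-119))*(-14405 + Q) = (-420 + 21245) + (-2641 + (48 - 119))*(-14405 - 6611) = 20825 + (-2641 - 71)*(-21016) = 20825 - 2712*(-21016) = 20825 + 56995392 = 57016217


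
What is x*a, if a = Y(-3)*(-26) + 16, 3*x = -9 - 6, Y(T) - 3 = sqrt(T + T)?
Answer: 310 + 130*I*sqrt(6) ≈ 310.0 + 318.43*I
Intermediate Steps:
Y(T) = 3 + sqrt(2)*sqrt(T) (Y(T) = 3 + sqrt(T + T) = 3 + sqrt(2*T) = 3 + sqrt(2)*sqrt(T))
x = -5 (x = (-9 - 6)/3 = (1/3)*(-15) = -5)
a = -62 - 26*I*sqrt(6) (a = (3 + sqrt(2)*sqrt(-3))*(-26) + 16 = (3 + sqrt(2)*(I*sqrt(3)))*(-26) + 16 = (3 + I*sqrt(6))*(-26) + 16 = (-78 - 26*I*sqrt(6)) + 16 = -62 - 26*I*sqrt(6) ≈ -62.0 - 63.687*I)
x*a = -5*(-62 - 26*I*sqrt(6)) = 310 + 130*I*sqrt(6)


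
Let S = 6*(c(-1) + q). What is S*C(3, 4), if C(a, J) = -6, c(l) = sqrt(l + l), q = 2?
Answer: -72 - 36*I*sqrt(2) ≈ -72.0 - 50.912*I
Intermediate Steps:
c(l) = sqrt(2)*sqrt(l) (c(l) = sqrt(2*l) = sqrt(2)*sqrt(l))
S = 12 + 6*I*sqrt(2) (S = 6*(sqrt(2)*sqrt(-1) + 2) = 6*(sqrt(2)*I + 2) = 6*(I*sqrt(2) + 2) = 6*(2 + I*sqrt(2)) = 12 + 6*I*sqrt(2) ≈ 12.0 + 8.4853*I)
S*C(3, 4) = (12 + 6*I*sqrt(2))*(-6) = -72 - 36*I*sqrt(2)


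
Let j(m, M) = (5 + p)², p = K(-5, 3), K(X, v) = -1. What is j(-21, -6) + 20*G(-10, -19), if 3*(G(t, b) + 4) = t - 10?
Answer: -592/3 ≈ -197.33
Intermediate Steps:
p = -1
G(t, b) = -22/3 + t/3 (G(t, b) = -4 + (t - 10)/3 = -4 + (-10 + t)/3 = -4 + (-10/3 + t/3) = -22/3 + t/3)
j(m, M) = 16 (j(m, M) = (5 - 1)² = 4² = 16)
j(-21, -6) + 20*G(-10, -19) = 16 + 20*(-22/3 + (⅓)*(-10)) = 16 + 20*(-22/3 - 10/3) = 16 + 20*(-32/3) = 16 - 640/3 = -592/3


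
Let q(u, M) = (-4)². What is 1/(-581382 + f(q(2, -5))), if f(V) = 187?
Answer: -1/581195 ≈ -1.7206e-6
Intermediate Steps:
q(u, M) = 16
1/(-581382 + f(q(2, -5))) = 1/(-581382 + 187) = 1/(-581195) = -1/581195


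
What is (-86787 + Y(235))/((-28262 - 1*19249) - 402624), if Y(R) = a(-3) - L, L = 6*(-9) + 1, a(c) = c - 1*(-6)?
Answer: 86731/450135 ≈ 0.19268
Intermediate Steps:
a(c) = 6 + c (a(c) = c + 6 = 6 + c)
L = -53 (L = -54 + 1 = -53)
Y(R) = 56 (Y(R) = (6 - 3) - 1*(-53) = 3 + 53 = 56)
(-86787 + Y(235))/((-28262 - 1*19249) - 402624) = (-86787 + 56)/((-28262 - 1*19249) - 402624) = -86731/((-28262 - 19249) - 402624) = -86731/(-47511 - 402624) = -86731/(-450135) = -86731*(-1/450135) = 86731/450135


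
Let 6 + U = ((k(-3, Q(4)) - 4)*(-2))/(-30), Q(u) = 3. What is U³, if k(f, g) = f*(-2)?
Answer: -681472/3375 ≈ -201.92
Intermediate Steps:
k(f, g) = -2*f
U = -88/15 (U = -6 + ((-2*(-3) - 4)*(-2))/(-30) = -6 + ((6 - 4)*(-2))*(-1/30) = -6 + (2*(-2))*(-1/30) = -6 - 4*(-1/30) = -6 + 2/15 = -88/15 ≈ -5.8667)
U³ = (-88/15)³ = -681472/3375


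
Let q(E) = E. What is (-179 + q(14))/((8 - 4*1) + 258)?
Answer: -165/262 ≈ -0.62977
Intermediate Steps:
(-179 + q(14))/((8 - 4*1) + 258) = (-179 + 14)/((8 - 4*1) + 258) = -165/((8 - 4) + 258) = -165/(4 + 258) = -165/262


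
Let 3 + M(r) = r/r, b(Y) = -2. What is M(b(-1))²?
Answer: 4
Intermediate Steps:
M(r) = -2 (M(r) = -3 + r/r = -3 + 1 = -2)
M(b(-1))² = (-2)² = 4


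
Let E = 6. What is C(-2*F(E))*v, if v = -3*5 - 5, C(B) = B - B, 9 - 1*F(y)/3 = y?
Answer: 0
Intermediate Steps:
F(y) = 27 - 3*y
C(B) = 0
v = -20 (v = -15 - 5 = -20)
C(-2*F(E))*v = 0*(-20) = 0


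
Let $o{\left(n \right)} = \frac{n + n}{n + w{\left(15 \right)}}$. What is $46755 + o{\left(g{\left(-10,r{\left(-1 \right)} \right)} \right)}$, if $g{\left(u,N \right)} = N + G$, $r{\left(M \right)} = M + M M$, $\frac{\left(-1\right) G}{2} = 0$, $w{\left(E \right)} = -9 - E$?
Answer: $46755$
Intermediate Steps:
$G = 0$ ($G = \left(-2\right) 0 = 0$)
$r{\left(M \right)} = M + M^{2}$
$g{\left(u,N \right)} = N$ ($g{\left(u,N \right)} = N + 0 = N$)
$o{\left(n \right)} = \frac{2 n}{-24 + n}$ ($o{\left(n \right)} = \frac{n + n}{n - 24} = \frac{2 n}{n - 24} = \frac{2 n}{-24 + n}$)
$46755 + o{\left(g{\left(-10,r{\left(-1 \right)} \right)} \right)} = 46755 + \frac{2 \left(- (1 - 1)\right)}{-24 - \left(1 - 1\right)} = 46755 + \frac{2 \left(\left(-1\right) 0\right)}{-24 - 0} = 46755 + 2 \cdot 0 \frac{1}{-24 + 0} = 46755 + 2 \cdot 0 \frac{1}{-24} = 46755 + 2 \cdot 0 \left(- \frac{1}{24}\right) = 46755 + 0 = 46755$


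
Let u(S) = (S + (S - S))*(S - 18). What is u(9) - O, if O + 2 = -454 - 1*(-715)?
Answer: -340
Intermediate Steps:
u(S) = S*(-18 + S) (u(S) = (S + 0)*(-18 + S) = S*(-18 + S))
O = 259 (O = -2 + (-454 - 1*(-715)) = -2 + (-454 + 715) = -2 + 261 = 259)
u(9) - O = 9*(-18 + 9) - 1*259 = 9*(-9) - 259 = -81 - 259 = -340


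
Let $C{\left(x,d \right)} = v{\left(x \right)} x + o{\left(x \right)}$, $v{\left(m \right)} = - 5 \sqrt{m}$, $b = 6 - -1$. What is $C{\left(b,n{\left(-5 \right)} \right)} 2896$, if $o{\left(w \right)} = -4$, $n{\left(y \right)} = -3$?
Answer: $-11584 - 101360 \sqrt{7} \approx -2.7976 \cdot 10^{5}$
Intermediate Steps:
$b = 7$ ($b = 6 + 1 = 7$)
$C{\left(x,d \right)} = -4 - 5 x^{\frac{3}{2}}$ ($C{\left(x,d \right)} = - 5 \sqrt{x} x - 4 = - 5 x^{\frac{3}{2}} - 4 = -4 - 5 x^{\frac{3}{2}}$)
$C{\left(b,n{\left(-5 \right)} \right)} 2896 = \left(-4 - 5 \cdot 7^{\frac{3}{2}}\right) 2896 = \left(-4 - 5 \cdot 7 \sqrt{7}\right) 2896 = \left(-4 - 35 \sqrt{7}\right) 2896 = -11584 - 101360 \sqrt{7}$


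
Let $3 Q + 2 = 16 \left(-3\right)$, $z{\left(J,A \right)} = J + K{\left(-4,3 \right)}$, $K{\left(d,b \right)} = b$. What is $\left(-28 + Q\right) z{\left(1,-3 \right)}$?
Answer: $- \frac{536}{3} \approx -178.67$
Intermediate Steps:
$z{\left(J,A \right)} = 3 + J$ ($z{\left(J,A \right)} = J + 3 = 3 + J$)
$Q = - \frac{50}{3}$ ($Q = - \frac{2}{3} + \frac{16 \left(-3\right)}{3} = - \frac{2}{3} + \frac{1}{3} \left(-48\right) = - \frac{2}{3} - 16 = - \frac{50}{3} \approx -16.667$)
$\left(-28 + Q\right) z{\left(1,-3 \right)} = \left(-28 - \frac{50}{3}\right) \left(3 + 1\right) = \left(- \frac{134}{3}\right) 4 = - \frac{536}{3}$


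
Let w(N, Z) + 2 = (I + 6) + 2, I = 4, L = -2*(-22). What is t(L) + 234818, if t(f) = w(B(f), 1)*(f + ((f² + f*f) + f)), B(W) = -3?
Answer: 274418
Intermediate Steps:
L = 44
w(N, Z) = 10 (w(N, Z) = -2 + ((4 + 6) + 2) = -2 + (10 + 2) = -2 + 12 = 10)
t(f) = 20*f + 20*f² (t(f) = 10*(f + ((f² + f*f) + f)) = 10*(f + ((f² + f²) + f)) = 10*(f + (2*f² + f)) = 10*(f + (f + 2*f²)) = 10*(2*f + 2*f²) = 20*f + 20*f²)
t(L) + 234818 = 20*44*(1 + 44) + 234818 = 20*44*45 + 234818 = 39600 + 234818 = 274418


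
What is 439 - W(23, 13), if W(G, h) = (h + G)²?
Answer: -857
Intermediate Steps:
W(G, h) = (G + h)²
439 - W(23, 13) = 439 - (23 + 13)² = 439 - 1*36² = 439 - 1*1296 = 439 - 1296 = -857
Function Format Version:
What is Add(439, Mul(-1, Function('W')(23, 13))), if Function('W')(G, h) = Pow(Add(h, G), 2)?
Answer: -857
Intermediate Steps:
Function('W')(G, h) = Pow(Add(G, h), 2)
Add(439, Mul(-1, Function('W')(23, 13))) = Add(439, Mul(-1, Pow(Add(23, 13), 2))) = Add(439, Mul(-1, Pow(36, 2))) = Add(439, Mul(-1, 1296)) = Add(439, -1296) = -857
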